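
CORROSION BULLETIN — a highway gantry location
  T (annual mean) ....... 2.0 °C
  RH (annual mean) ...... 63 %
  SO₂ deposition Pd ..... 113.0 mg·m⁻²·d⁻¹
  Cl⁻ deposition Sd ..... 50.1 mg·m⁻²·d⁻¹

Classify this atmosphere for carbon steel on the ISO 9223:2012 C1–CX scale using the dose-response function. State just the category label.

C3

carbon steel: T≤10 °C ⇒ hinge +0.150·(2.0−10) = -1.2000
  SO₂ term: 1.77·113.0^0.52·exp(0.02·63-1.2000) = 21.96
  Cl⁻ term: 0.102·50.1^0.62·exp(0.033·63+0.04·2.0) = 10
  r_corr = 21.96 + 10 = 31.96 μm/a
Category bounds: 25…50 μm/a bracket r_corr ⇒ C3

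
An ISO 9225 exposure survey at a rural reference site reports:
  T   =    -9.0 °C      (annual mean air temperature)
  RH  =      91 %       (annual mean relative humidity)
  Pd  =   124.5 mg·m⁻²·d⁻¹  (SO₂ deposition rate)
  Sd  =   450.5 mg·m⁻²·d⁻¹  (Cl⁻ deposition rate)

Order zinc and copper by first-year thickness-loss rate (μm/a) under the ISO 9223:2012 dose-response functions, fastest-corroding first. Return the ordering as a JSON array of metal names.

zinc: temperature factor f = +0.038·(-19.0) = -0.7220
  SO₂ term: 0.0129·124.5^0.44·exp(0.046·91-0.7220) = 3.442
  Cl⁻ term: 0.0175·450.5^0.57·exp(0.008·91+0.085·-9.0) = 0.549
  r_corr = 3.442 + 0.549 = 3.991 μm/a
copper: T≤10 °C ⇒ hinge +0.126·(-9.0−10) = -2.3940
  Pd branch = 0.0053·Pd^0.26·e^(0.059·RH+f) = 0.364 μm/a
  Cl⁻ term: 0.01025·450.5^0.27·exp(0.036·91+0.049·-9.0) = 0.9088
  r_corr = 0.364 + 0.9088 = 1.273 μm/a
Ordering by μm/a: zinc (3.99) > copper (1.27)

["zinc", "copper"]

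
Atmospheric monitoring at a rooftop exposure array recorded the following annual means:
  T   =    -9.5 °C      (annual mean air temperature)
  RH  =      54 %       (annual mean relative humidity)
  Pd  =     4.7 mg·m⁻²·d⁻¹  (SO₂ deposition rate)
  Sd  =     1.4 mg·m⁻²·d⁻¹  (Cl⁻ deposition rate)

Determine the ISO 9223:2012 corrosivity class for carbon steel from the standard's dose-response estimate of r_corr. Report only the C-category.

carbon steel: temperature factor f = +0.150·(-19.5) = -2.9250
  Pd branch = 1.77·Pd^0.52·e^(0.02·RH+f) = 0.6254 μm/a
  Sd branch = 0.102·Sd^0.62·e^(0.033·RH+0.04·T) = 0.5106 μm/a
  r_corr = 0.6254 + 0.5106 = 1.136 μm/a
Category bounds: 0…1.3 μm/a bracket r_corr ⇒ C1

C1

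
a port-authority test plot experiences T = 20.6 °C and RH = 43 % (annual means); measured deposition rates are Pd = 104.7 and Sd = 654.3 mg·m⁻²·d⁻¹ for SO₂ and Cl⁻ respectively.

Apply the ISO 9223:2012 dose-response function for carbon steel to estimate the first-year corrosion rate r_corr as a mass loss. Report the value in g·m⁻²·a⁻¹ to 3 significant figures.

carbon steel: T>10 °C ⇒ hinge -0.054·(20.6−10) = -0.5724
  SO₂ term: 1.77·104.7^0.52·exp(0.02·43-0.5724) = 26.5
  Sd branch = 0.102·Sd^0.62·e^(0.033·RH+0.04·T) = 53.52 μm/a
  r_corr = 26.5 + 53.52 = 80.02 μm/a
Convert to mass loss: 80.02 μm/a × 7.85 g/cm³ = 628.1 g·m⁻²·a⁻¹

r_corr = 628 g·m⁻²·a⁻¹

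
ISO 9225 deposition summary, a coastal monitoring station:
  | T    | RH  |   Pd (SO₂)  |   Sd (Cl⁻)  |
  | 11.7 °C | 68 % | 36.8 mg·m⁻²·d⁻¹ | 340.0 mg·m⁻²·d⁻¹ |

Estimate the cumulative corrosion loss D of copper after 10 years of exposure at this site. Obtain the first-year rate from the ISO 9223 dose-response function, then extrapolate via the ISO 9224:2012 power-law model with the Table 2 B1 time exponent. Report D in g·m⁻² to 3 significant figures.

copper: T>10 °C ⇒ hinge -0.080·(11.7−10) = -0.1360
  Pd branch = 0.0053·Pd^0.26·e^(0.059·RH+f) = 0.6527 μm/a
  Sd branch = 0.01025·Sd^0.27·e^(0.036·RH+0.049·T) = 1.015 μm/a
  sum: 0.6527 + 1.015 → r_corr = 1.667 μm/a
Power-law: D(10) = r_corr · 10^0.667
  D(10) = 1.667 × 10^0.667 = 1.667 × 4.645 = 7.746 μm
  Mass loss = 7.746 μm × 8.96 g/cm³ = 69.4 g·m⁻²

D(10) = 69.4 g·m⁻²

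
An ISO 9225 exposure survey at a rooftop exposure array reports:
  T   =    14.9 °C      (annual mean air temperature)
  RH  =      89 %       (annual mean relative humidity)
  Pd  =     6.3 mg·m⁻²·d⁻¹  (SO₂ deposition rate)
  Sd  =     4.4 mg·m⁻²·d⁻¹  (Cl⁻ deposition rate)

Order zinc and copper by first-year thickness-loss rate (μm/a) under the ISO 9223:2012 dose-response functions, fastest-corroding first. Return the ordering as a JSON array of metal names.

["copper", "zinc"]

zinc: f(T) = -0.071·(T−10) [T>10 °C] = -0.3479
  Pd branch = 0.0129·Pd^0.44·e^(0.046·RH+f) = 1.228 μm/a
  Cl⁻ term: 0.0175·4.4^0.57·exp(0.008·89+0.085·14.9) = 0.2945
  r_corr = 1.228 + 0.2945 = 1.523 μm/a
copper: T>10 °C ⇒ hinge -0.080·(14.9−10) = -0.3920
  Pd branch = 0.0053·Pd^0.26·e^(0.059·RH+f) = 1.102 μm/a
  Sd branch = 0.01025·Sd^0.27·e^(0.036·RH+0.049·T) = 0.7817 μm/a
  r_corr = 1.102 + 0.7817 = 1.884 μm/a
Ordering by μm/a: copper (1.88) > zinc (1.52)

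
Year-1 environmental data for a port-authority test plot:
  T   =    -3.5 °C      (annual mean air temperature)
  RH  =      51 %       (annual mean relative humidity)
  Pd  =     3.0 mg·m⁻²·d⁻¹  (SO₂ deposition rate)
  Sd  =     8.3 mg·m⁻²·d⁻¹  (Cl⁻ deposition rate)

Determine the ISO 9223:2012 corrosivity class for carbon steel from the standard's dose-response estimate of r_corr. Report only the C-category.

carbon steel: f(T) = +0.150·(T−10) [T≤10 °C] = -2.0250
  sulphur-dioxide contribution → 1.147 μm/a
  chloride contribution → 1.772 μm/a
  total first-year rate 2.919 μm/a
Category bounds: 1.3…25 μm/a bracket r_corr ⇒ C2

C2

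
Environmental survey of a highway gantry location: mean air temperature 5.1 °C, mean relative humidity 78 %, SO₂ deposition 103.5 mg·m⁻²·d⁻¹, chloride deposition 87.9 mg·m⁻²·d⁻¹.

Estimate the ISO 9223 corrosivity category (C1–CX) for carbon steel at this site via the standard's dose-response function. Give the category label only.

C4

carbon steel: T≤10 °C ⇒ hinge +0.150·(5.1−10) = -0.7350
  sulphur-dioxide contribution → 45.09 μm/a
  chloride contribution → 26.32 μm/a
  ⇒ r_corr(carbon steel) = 71.41 μm/a
ISO 9223 Table 2 (carbon steel): 50 < 71.4 ≤ 80 μm/a ⇒ C4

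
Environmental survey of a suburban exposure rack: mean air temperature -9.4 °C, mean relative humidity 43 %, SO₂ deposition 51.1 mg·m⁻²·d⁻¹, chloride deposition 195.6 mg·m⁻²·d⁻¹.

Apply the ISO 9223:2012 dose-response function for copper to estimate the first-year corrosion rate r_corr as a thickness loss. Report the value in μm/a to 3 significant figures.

r_corr = 0.143 μm/a

copper: f(T) = +0.126·(T−10) [T≤10 °C] = -2.4444
  sulphur-dioxide contribution → 0.01617 μm/a
  chloride contribution → 0.1264 μm/a
  total first-year rate 0.1425 μm/a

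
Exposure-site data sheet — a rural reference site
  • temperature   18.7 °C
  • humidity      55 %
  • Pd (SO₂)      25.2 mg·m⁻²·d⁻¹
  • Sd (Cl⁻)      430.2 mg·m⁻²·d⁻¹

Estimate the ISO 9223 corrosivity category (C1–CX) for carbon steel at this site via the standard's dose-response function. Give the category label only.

carbon steel: temperature factor f = -0.054·(8.7) = -0.4698
  SO₂ term: 1.77·25.2^0.52·exp(0.02·55-0.4698) = 17.8
  Cl⁻ term: 0.102·430.2^0.62·exp(0.033·55+0.04·18.7) = 56.83
  r_corr = 17.8 + 56.83 = 74.63 μm/a
ISO 9223 Table 2 (carbon steel): 50 < 74.6 ≤ 80 μm/a ⇒ C4

C4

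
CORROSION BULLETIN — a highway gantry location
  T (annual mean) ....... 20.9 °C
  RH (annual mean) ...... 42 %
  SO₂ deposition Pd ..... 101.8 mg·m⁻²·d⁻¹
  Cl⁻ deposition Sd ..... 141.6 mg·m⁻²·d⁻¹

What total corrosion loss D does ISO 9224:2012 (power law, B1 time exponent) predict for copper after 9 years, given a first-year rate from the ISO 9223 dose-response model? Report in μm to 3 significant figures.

D(9) = 2.52 μm

copper: T>10 °C ⇒ hinge -0.080·(20.9−10) = -0.8720
  Pd branch = 0.0053·Pd^0.26·e^(0.059·RH+f) = 0.08786 μm/a
  Cl⁻ term: 0.01025·141.6^0.27·exp(0.036·42+0.049·20.9) = 0.4931
  r_corr = 0.08786 + 0.4931 = 0.5809 μm/a
ISO 9224: D(t) = r_corr · t^b with b = 0.667 (copper, B1)
  D(9) = 0.5809 × 9^0.667 = 0.5809 × 4.33 = 2.515 μm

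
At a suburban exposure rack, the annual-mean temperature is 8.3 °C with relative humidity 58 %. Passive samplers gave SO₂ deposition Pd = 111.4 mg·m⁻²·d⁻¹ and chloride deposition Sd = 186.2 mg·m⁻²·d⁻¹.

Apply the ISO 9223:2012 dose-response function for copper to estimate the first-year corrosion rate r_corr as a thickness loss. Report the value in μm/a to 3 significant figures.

copper: T≤10 °C ⇒ hinge +0.126·(8.3−10) = -0.2142
  SO₂ term: 0.0053·111.4^0.26·exp(0.059·58-0.2142) = 0.4463
  Sd branch = 0.01025·Sd^0.27·e^(0.036·RH+0.049·T) = 0.5094 μm/a
  r_corr = 0.4463 + 0.5094 = 0.9557 μm/a

r_corr = 0.956 μm/a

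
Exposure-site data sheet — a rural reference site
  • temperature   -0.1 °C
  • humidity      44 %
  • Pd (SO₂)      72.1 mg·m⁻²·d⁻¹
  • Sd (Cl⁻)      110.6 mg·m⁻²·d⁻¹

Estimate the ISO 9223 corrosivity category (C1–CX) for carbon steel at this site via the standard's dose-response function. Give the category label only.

carbon steel: f(T) = +0.150·(T−10) [T≤10 °C] = -1.5150
  Pd branch = 1.77·Pd^0.52·e^(0.02·RH+f) = 8.676 μm/a
  Cl⁻ term: 0.102·110.6^0.62·exp(0.033·44+0.04·-0.1) = 8.028
  r_corr = 8.676 + 8.028 = 16.7 μm/a
16.7 μm/a falls in (1.3, 25] for carbon steel → category C2

C2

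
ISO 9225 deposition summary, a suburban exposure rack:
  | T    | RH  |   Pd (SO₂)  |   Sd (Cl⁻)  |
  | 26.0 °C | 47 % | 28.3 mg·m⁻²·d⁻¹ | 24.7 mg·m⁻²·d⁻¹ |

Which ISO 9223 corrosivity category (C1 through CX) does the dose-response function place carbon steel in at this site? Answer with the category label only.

C2

carbon steel: f(T) = -0.054·(T−10) [T>10 °C] = -0.8640
  SO₂ term: 1.77·28.3^0.52·exp(0.02·47-0.8640) = 10.86
  Cl⁻ term: 0.102·24.7^0.62·exp(0.033·47+0.04·26.0) = 9.939
  r_corr = 10.86 + 9.939 = 20.8 μm/a
ISO 9223 Table 2 (carbon steel): 1.3 < 20.8 ≤ 25 μm/a ⇒ C2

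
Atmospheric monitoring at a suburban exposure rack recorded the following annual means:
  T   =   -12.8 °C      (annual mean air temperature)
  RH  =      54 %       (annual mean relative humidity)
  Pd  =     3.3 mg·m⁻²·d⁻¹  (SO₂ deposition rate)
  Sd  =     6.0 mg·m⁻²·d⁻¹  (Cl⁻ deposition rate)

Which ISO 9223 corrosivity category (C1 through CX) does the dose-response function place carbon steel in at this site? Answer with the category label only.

carbon steel: temperature factor f = +0.150·(-22.8) = -3.4200
  SO₂ term: 1.77·3.3^0.52·exp(0.02·54-3.4200) = 0.3172
  Cl⁻ term: 0.102·6.0^0.62·exp(0.033·54+0.04·-12.8) = 1.103
  sum: 0.3172 + 1.103 → r_corr = 1.42 μm/a
1.42 μm/a falls in (1.3, 25] for carbon steel → category C2

C2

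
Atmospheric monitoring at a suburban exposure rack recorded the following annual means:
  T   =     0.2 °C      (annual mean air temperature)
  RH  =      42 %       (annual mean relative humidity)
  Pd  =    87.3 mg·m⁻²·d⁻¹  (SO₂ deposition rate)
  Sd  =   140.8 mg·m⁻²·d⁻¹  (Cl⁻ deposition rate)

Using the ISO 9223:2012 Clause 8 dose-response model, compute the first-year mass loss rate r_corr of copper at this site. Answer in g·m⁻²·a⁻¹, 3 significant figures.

r_corr = 2.13 g·m⁻²·a⁻¹

copper: f(T) = +0.126·(T−10) [T≤10 °C] = -1.2348
  Pd branch = 0.0053·Pd^0.26·e^(0.059·RH+f) = 0.05873 μm/a
  Sd branch = 0.01025·Sd^0.27·e^(0.036·RH+0.049·T) = 0.1785 μm/a
  r_corr = 0.05873 + 0.1785 = 0.2373 μm/a
Convert to mass loss: 0.2373 μm/a × 8.96 g/cm³ = 2.126 g·m⁻²·a⁻¹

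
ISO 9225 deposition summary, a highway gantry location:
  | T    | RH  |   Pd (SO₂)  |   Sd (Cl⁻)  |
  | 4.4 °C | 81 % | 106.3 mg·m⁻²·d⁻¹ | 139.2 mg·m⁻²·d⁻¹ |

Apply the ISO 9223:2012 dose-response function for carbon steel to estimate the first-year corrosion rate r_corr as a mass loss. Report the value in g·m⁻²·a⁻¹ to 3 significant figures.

r_corr = 638 g·m⁻²·a⁻¹

carbon steel: f(T) = +0.150·(T−10) [T≤10 °C] = -0.8400
  SO₂ term: 1.77·106.3^0.52·exp(0.02·81-0.8400) = 43.7
  Sd branch = 0.102·Sd^0.62·e^(0.033·RH+0.04·T) = 37.58 μm/a
  r_corr = 43.7 + 37.58 = 81.28 μm/a
Convert to mass loss: 81.28 μm/a × 7.85 g/cm³ = 638.1 g·m⁻²·a⁻¹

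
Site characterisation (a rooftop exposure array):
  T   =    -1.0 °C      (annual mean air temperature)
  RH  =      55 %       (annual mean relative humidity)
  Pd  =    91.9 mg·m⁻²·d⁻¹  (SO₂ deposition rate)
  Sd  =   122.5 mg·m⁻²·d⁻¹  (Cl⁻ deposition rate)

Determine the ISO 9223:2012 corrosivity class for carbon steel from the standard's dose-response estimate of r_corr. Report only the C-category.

C2

carbon steel: f(T) = +0.150·(T−10) [T≤10 °C] = -1.6500
  Pd branch = 1.77·Pd^0.52·e^(0.02·RH+f) = 10.72 μm/a
  Cl⁻ term: 0.102·122.5^0.62·exp(0.033·55+0.04·-1.0) = 11.86
  r_corr = 10.72 + 11.86 = 22.58 μm/a
ISO 9223 Table 2 (carbon steel): 1.3 < 22.6 ≤ 25 μm/a ⇒ C2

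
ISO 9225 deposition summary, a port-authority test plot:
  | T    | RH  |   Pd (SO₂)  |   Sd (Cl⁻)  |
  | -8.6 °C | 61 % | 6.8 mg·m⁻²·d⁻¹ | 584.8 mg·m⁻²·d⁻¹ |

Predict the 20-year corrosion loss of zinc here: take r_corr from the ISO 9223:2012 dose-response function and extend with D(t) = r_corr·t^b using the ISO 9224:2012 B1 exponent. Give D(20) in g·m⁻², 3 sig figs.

D(20) = 62.2 g·m⁻²

zinc: temperature factor f = +0.038·(-18.6) = -0.7068
  SO₂ term: 0.0129·6.8^0.44·exp(0.046·61-0.7068) = 0.2447
  Sd branch = 0.0175·Sd^0.57·e^(0.008·RH+0.085·T) = 0.5184 μm/a
  r_corr = 0.2447 + 0.5184 = 0.7631 μm/a
Power-law: D(20) = r_corr · 20^0.813
  D(20) = 0.7631 × 20^0.813 = 0.7631 × 11.42 = 8.716 μm
  Mass loss = 8.716 μm × 7.14 g/cm³ = 62.23 g·m⁻²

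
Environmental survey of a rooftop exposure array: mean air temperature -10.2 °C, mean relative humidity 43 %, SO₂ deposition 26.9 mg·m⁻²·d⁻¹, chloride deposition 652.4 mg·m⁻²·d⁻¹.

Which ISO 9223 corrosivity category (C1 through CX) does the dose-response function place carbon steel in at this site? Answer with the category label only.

C2

carbon steel: f(T) = +0.150·(T−10) [T≤10 °C] = -3.0300
  sulphur-dioxide contribution → 1.12 μm/a
  chloride contribution → 15.58 μm/a
  ⇒ r_corr(carbon steel) = 16.7 μm/a
16.7 μm/a falls in (1.3, 25] for carbon steel → category C2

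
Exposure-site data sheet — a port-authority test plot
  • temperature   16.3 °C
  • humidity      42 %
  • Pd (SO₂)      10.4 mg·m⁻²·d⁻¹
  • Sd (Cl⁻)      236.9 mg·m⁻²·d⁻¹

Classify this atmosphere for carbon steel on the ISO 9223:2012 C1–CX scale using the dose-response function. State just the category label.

C3

carbon steel: T>10 °C ⇒ hinge -0.054·(16.3−10) = -0.3402
  SO₂ term: 1.77·10.4^0.52·exp(0.02·42-0.3402) = 9.86
  Sd branch = 0.102·Sd^0.62·e^(0.033·RH+0.04·T) = 23.22 μm/a
  r_corr = 9.86 + 23.22 = 33.08 μm/a
ISO 9223 Table 2 (carbon steel): 25 < 33.1 ≤ 50 μm/a ⇒ C3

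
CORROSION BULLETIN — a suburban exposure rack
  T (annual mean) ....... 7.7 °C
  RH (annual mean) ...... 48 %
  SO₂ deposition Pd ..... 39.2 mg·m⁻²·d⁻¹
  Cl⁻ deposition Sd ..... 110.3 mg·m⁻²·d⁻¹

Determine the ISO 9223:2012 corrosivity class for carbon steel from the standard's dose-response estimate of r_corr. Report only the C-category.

carbon steel: temperature factor f = +0.150·(-2.3) = -0.3450
  SO₂ term: 1.77·39.2^0.52·exp(0.02·48-0.3450) = 22.06
  Cl⁻ term: 0.102·110.3^0.62·exp(0.033·48+0.04·7.7) = 12.49
  sum: 22.06 + 12.49 → r_corr = 34.55 μm/a
Category bounds: 25…50 μm/a bracket r_corr ⇒ C3

C3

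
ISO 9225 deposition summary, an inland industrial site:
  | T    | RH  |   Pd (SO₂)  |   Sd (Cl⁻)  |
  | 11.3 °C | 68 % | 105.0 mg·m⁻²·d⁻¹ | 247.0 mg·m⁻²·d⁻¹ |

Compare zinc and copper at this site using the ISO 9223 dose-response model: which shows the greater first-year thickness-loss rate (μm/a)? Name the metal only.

zinc: T>10 °C ⇒ hinge -0.071·(11.3−10) = -0.0923
  sulphur-dioxide contribution → 2.081 μm/a
  chloride contribution → 1.821 μm/a
  total first-year rate 3.902 μm/a
copper: temperature factor f = -0.080·(1.3) = -0.1040
  sulphur-dioxide contribution → 0.8851 μm/a
  chloride contribution → 0.9128 μm/a
  ⇒ r_corr(copper) = 1.798 μm/a
Ordering by μm/a: zinc (3.9) > copper (1.8)

zinc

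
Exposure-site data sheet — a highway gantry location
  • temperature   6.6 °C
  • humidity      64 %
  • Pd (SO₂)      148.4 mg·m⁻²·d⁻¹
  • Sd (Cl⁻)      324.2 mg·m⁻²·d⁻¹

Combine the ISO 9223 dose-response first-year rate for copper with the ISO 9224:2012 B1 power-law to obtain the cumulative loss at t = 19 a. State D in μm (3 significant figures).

D(19) = 8.76 μm

copper: temperature factor f = +0.126·(-3.4) = -0.4284
  sulphur-dioxide contribution → 0.553 μm/a
  chloride contribution → 0.6756 μm/a
  total first-year rate 1.229 μm/a
Power-law: D(19) = r_corr · 19^0.667
  D(19) = 1.229 × 19^0.667 = 1.229 × 7.127 = 8.757 μm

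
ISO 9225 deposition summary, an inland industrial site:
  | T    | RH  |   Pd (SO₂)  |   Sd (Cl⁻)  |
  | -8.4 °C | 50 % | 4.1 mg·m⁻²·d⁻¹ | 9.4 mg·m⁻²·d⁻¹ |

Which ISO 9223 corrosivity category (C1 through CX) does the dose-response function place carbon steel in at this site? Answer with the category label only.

C2

carbon steel: f(T) = +0.150·(T−10) [T≤10 °C] = -2.7600
  SO₂ term: 1.77·4.1^0.52·exp(0.02·50-2.7600) = 0.6343
  Cl⁻ term: 0.102·9.4^0.62·exp(0.033·50+0.04·-8.4) = 1.523
  sum: 0.6343 + 1.523 → r_corr = 2.157 μm/a
ISO 9223 Table 2 (carbon steel): 1.3 < 2.16 ≤ 25 μm/a ⇒ C2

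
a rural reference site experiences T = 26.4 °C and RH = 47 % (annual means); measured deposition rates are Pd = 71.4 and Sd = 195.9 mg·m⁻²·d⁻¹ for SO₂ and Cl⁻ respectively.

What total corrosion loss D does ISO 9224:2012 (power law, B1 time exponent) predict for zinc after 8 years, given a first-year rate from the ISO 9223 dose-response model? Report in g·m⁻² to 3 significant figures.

D(8) = 197 g·m⁻²

zinc: temperature factor f = -0.071·(16.4) = -1.1644
  sulphur-dioxide contribution → 0.2288 μm/a
  chloride contribution → 4.868 μm/a
  ⇒ r_corr(zinc) = 5.097 μm/a
Long-term exponent b (ISO 9224 Table 2, B1) = 0.813
  D(8) = 5.097 × 8^0.813 = 5.097 × 5.423 = 27.64 μm
  Mass loss = 27.64 μm × 7.14 g/cm³ = 197.3 g·m⁻²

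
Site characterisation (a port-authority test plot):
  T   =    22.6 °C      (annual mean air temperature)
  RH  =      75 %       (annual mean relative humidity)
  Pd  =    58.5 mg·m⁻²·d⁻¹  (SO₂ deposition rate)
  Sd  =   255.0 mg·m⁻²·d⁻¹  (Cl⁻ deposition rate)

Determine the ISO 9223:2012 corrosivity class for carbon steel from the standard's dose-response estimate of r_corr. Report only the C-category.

carbon steel: temperature factor f = -0.054·(12.6) = -0.6804
  Pd branch = 1.77·Pd^0.52·e^(0.02·RH+f) = 33.33 μm/a
  Sd branch = 0.102·Sd^0.62·e^(0.033·RH+0.04·T) = 92.93 μm/a
  r_corr = 33.33 + 92.93 = 126.3 μm/a
ISO 9223 Table 2 (carbon steel): 80 < 126 ≤ 200 μm/a ⇒ C5

C5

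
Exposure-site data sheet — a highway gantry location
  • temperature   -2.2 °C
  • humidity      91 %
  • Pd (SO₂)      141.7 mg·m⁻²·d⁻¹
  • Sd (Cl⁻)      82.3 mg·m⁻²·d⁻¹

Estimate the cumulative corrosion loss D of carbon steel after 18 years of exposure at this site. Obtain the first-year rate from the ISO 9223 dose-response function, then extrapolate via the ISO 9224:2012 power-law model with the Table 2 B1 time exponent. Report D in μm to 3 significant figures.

D(18) = 236 μm

carbon steel: f(T) = +0.150·(T−10) [T≤10 °C] = -1.8300
  SO₂ term: 1.77·141.7^0.52·exp(0.02·91-1.8300) = 23.03
  Sd branch = 0.102·Sd^0.62·e^(0.033·RH+0.04·T) = 28.98 μm/a
  r_corr = 23.03 + 28.98 = 52.01 μm/a
Long-term exponent b (ISO 9224 Table 2, B1) = 0.523
  D(18) = 52.01 × 18^0.523 = 52.01 × 4.534 = 235.8 μm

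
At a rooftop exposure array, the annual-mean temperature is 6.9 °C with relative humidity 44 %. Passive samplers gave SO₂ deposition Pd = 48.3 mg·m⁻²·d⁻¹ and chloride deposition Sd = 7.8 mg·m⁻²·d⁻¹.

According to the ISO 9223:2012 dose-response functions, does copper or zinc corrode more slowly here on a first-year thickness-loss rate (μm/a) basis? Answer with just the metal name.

copper

copper: temperature factor f = +0.126·(-3.1) = -0.3906
  Pd branch = 0.0053·Pd^0.26·e^(0.059·RH+f) = 0.1318 μm/a
  Cl⁻ term: 0.01025·7.8^0.27·exp(0.036·44+0.049·6.9) = 0.122
  sum: 0.1318 + 0.122 → r_corr = 0.2538 μm/a
zinc: f(T) = +0.038·(T−10) [T≤10 °C] = -0.1178
  SO₂ term: 0.0129·48.3^0.44·exp(0.046·44-0.1178) = 0.4779
  Sd branch = 0.0175·Sd^0.57·e^(0.008·RH+0.085·T) = 0.1443 μm/a
  sum: 0.4779 + 0.1443 → r_corr = 0.6222 μm/a
Ordering by μm/a: zinc (0.622) > copper (0.254)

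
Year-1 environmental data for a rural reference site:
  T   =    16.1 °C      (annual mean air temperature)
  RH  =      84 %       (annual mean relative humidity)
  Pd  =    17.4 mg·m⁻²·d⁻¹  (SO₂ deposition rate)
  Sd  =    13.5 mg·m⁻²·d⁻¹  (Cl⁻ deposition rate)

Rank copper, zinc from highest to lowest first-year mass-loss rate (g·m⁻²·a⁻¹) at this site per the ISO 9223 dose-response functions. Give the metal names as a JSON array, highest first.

["copper", "zinc"]

copper: f(T) = -0.080·(T−10) [T>10 °C] = -0.4880
  sulphur-dioxide contribution → 0.9711 μm/a
  chloride contribution → 0.9372 μm/a
  ⇒ r_corr(copper) = 1.908 μm/a
  mass loss = 1.908 μm/a × 8.96 g/cm³ = 17.1 g·m⁻²·a⁻¹
zinc: T>10 °C ⇒ hinge -0.071·(16.1−10) = -0.4331
  sulphur-dioxide contribution → 1.401 μm/a
  chloride contribution → 0.5936 μm/a
  ⇒ r_corr(zinc) = 1.995 μm/a
  mass loss = 1.995 μm/a × 7.14 g/cm³ = 14.24 g·m⁻²·a⁻¹
Ordering by g·m⁻²·a⁻¹: copper (17.1) > zinc (14.2)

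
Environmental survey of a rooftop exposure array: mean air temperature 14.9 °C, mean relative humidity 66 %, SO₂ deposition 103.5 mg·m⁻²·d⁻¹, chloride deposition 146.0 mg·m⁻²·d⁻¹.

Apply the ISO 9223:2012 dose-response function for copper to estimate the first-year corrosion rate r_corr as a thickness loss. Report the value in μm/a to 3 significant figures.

r_corr = 1.47 μm/a

copper: temperature factor f = -0.080·(4.9) = -0.3920
  sulphur-dioxide contribution → 0.5876 μm/a
  chloride contribution → 0.8791 μm/a
  total first-year rate 1.467 μm/a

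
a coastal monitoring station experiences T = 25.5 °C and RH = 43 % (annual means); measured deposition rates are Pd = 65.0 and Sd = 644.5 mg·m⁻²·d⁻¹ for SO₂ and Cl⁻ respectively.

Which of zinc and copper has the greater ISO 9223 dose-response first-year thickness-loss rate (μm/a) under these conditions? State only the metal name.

zinc: f(T) = -0.071·(T−10) [T>10 °C] = -1.1005
  SO₂ term: 0.0129·65.0^0.44·exp(0.046·43-1.1005) = 0.1947
  Cl⁻ term: 0.0175·644.5^0.57·exp(0.008·43+0.085·25.5) = 8.61
  sum: 0.1947 + 8.61 → r_corr = 8.805 μm/a
copper: temperature factor f = -0.080·(15.5) = -1.2400
  Pd branch = 0.0053·Pd^0.26·e^(0.059·RH+f) = 0.0574 μm/a
  Cl⁻ term: 0.01025·644.5^0.27·exp(0.036·43+0.049·25.5) = 0.9642
  sum: 0.0574 + 0.9642 → r_corr = 1.022 μm/a
Ordering by μm/a: zinc (8.81) > copper (1.02)

zinc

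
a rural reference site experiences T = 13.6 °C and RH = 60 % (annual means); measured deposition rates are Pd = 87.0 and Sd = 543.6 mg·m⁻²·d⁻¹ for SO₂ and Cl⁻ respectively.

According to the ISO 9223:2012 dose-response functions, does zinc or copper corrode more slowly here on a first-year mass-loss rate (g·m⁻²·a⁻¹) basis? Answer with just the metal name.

copper

zinc: temperature factor f = -0.071·(3.6) = -0.2556
  SO₂ term: 0.0129·87.0^0.44·exp(0.046·60-0.2556) = 1.126
  Cl⁻ term: 0.0175·543.6^0.57·exp(0.008·60+0.085·13.6) = 3.256
  r_corr = 1.126 + 3.256 = 4.382 μm/a
  mass loss = 4.382 μm/a × 7.14 g/cm³ = 31.29 g·m⁻²·a⁻¹
copper: f(T) = -0.080·(T−10) [T>10 °C] = -0.2880
  Pd branch = 0.0053·Pd^0.26·e^(0.059·RH+f) = 0.4374 μm/a
  Cl⁻ term: 0.01025·543.6^0.27·exp(0.036·60+0.049·13.6) = 0.9478
  sum: 0.4374 + 0.9478 → r_corr = 1.385 μm/a
  mass loss = 1.385 μm/a × 8.96 g/cm³ = 12.41 g·m⁻²·a⁻¹
Ordering by g·m⁻²·a⁻¹: zinc (31.3) > copper (12.4)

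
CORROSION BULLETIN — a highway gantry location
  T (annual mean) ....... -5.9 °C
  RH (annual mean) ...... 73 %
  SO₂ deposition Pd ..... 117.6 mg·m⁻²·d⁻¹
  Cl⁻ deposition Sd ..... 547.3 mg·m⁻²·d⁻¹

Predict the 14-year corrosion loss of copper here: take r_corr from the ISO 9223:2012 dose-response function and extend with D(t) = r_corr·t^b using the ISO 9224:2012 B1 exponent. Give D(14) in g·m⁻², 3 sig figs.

copper: T≤10 °C ⇒ hinge +0.126·(-5.9−10) = -2.0034
  Pd branch = 0.0053·Pd^0.26·e^(0.059·RH+f) = 0.1832 μm/a
  Sd branch = 0.01025·Sd^0.27·e^(0.036·RH+0.049·T) = 0.5832 μm/a
  r_corr = 0.1832 + 0.5832 = 0.7664 μm/a
Power-law: D(14) = r_corr · 14^0.667
  D(14) = 0.7664 × 14^0.667 = 0.7664 × 5.814 = 4.456 μm
  Mass loss = 4.456 μm × 8.96 g/cm³ = 39.93 g·m⁻²

D(14) = 39.9 g·m⁻²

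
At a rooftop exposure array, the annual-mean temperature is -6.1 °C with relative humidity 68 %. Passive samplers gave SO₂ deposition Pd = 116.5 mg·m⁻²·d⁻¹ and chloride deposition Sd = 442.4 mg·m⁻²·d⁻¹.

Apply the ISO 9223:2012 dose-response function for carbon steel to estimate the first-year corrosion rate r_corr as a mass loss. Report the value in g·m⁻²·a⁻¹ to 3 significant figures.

carbon steel: f(T) = +0.150·(T−10) [T≤10 °C] = -2.4150
  sulphur-dioxide contribution → 7.316 μm/a
  chloride contribution → 32.93 μm/a
  ⇒ r_corr(carbon steel) = 40.25 μm/a
Convert to mass loss: 40.25 μm/a × 7.85 g/cm³ = 315.9 g·m⁻²·a⁻¹

r_corr = 316 g·m⁻²·a⁻¹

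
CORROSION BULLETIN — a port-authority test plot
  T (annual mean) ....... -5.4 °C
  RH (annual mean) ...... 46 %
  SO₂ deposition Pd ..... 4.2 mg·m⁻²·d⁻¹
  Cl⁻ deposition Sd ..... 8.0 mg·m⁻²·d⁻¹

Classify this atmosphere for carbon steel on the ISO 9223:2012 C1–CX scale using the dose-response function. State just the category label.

C2

carbon steel: T≤10 °C ⇒ hinge +0.150·(-5.4−10) = -2.3100
  Pd branch = 1.77·Pd^0.52·e^(0.02·RH+f) = 0.9298 μm/a
  Cl⁻ term: 0.102·8.0^0.62·exp(0.033·46+0.04·-5.4) = 1.361
  r_corr = 0.9298 + 1.361 = 2.291 μm/a
2.29 μm/a falls in (1.3, 25] for carbon steel → category C2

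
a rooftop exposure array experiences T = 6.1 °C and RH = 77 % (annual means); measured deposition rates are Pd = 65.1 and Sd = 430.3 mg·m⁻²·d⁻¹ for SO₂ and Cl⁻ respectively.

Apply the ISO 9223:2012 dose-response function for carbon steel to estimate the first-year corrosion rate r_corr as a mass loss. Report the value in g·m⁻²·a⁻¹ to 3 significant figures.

r_corr = 874 g·m⁻²·a⁻¹

carbon steel: temperature factor f = +0.150·(-3.9) = -0.5850
  SO₂ term: 1.77·65.1^0.52·exp(0.02·77-0.5850) = 40.34
  Cl⁻ term: 0.102·430.3^0.62·exp(0.033·77+0.04·6.1) = 70.97
  sum: 40.34 + 70.97 → r_corr = 111.3 μm/a
Convert to mass loss: 111.3 μm/a × 7.85 g/cm³ = 873.8 g·m⁻²·a⁻¹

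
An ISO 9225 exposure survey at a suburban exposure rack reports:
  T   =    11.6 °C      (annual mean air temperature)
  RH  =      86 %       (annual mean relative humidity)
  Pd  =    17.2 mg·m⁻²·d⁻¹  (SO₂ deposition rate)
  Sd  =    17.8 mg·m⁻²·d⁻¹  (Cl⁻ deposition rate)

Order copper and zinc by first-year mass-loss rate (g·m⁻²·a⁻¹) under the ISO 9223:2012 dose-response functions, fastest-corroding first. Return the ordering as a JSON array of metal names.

copper: T>10 °C ⇒ hinge -0.080·(11.6−10) = -0.1280
  Pd branch = 0.0053·Pd^0.26·e^(0.059·RH+f) = 1.561 μm/a
  Sd branch = 0.01025·Sd^0.27·e^(0.036·RH+0.049·T) = 0.8705 μm/a
  r_corr = 1.561 + 0.8705 = 2.432 μm/a
  mass loss = 2.432 μm/a × 8.96 g/cm³ = 21.79 g·m⁻²·a⁻¹
zinc: temperature factor f = -0.071·(1.6) = -0.1136
  Pd branch = 0.0129·Pd^0.44·e^(0.046·RH+f) = 2.104 μm/a
  Cl⁻ term: 0.0175·17.8^0.57·exp(0.008·86+0.085·11.6) = 0.4817
  r_corr = 2.104 + 0.4817 = 2.585 μm/a
  mass loss = 2.585 μm/a × 7.14 g/cm³ = 18.46 g·m⁻²·a⁻¹
Ordering by g·m⁻²·a⁻¹: copper (21.8) > zinc (18.5)

["copper", "zinc"]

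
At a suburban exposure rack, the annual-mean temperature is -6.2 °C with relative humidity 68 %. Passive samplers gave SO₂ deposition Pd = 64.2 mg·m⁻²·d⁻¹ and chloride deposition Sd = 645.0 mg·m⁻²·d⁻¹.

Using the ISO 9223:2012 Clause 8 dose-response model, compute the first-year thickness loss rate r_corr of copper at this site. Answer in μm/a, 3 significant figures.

copper: temperature factor f = +0.126·(-16.2) = -2.0412
  sulphur-dioxide contribution → 0.1122 μm/a
  chloride contribution → 0.5018 μm/a
  total first-year rate 0.614 μm/a

r_corr = 0.614 μm/a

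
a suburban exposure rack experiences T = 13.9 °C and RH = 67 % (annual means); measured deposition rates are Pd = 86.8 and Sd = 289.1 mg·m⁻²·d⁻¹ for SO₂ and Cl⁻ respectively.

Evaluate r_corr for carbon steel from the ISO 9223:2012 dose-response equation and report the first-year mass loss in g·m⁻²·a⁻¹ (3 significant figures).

carbon steel: f(T) = -0.054·(T−10) [T>10 °C] = -0.2106
  Pd branch = 1.77·Pd^0.52·e^(0.02·RH+f) = 55.78 μm/a
  Cl⁻ term: 0.102·289.1^0.62·exp(0.033·67+0.04·13.9) = 54.47
  r_corr = 55.78 + 54.47 = 110.3 μm/a
Convert to mass loss: 110.3 μm/a × 7.85 g/cm³ = 865.5 g·m⁻²·a⁻¹

r_corr = 865 g·m⁻²·a⁻¹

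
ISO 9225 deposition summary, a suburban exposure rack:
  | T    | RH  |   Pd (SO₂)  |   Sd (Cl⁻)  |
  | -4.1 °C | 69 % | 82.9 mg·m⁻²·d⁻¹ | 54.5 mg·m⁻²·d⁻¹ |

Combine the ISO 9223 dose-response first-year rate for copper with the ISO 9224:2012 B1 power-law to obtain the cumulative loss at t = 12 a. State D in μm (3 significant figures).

copper: temperature factor f = +0.126·(-14.1) = -1.7766
  SO₂ term: 0.0053·82.9^0.26·exp(0.059·69-1.7766) = 0.1658
  Cl⁻ term: 0.01025·54.5^0.27·exp(0.036·69+0.049·-4.1) = 0.2959
  r_corr = 0.1658 + 0.2959 = 0.4616 μm/a
Power-law: D(12) = r_corr · 12^0.667
  D(12) = 0.4616 × 12^0.667 = 0.4616 × 5.246 = 2.422 μm

D(12) = 2.42 μm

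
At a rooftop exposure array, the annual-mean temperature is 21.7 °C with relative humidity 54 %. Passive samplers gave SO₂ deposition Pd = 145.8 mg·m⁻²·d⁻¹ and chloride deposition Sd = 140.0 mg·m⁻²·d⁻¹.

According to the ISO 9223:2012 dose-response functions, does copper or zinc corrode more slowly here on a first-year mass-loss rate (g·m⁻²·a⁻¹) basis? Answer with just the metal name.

copper

copper: T>10 °C ⇒ hinge -0.080·(21.7−10) = -0.9360
  sulphur-dioxide contribution → 0.1837 μm/a
  chloride contribution → 0.7875 μm/a
  ⇒ r_corr(copper) = 0.9711 μm/a
  mass loss = 0.9711 μm/a × 8.96 g/cm³ = 8.701 g·m⁻²·a⁻¹
zinc: T>10 °C ⇒ hinge -0.071·(21.7−10) = -0.8307
  sulphur-dioxide contribution → 0.6035 μm/a
  chloride contribution → 2.851 μm/a
  total first-year rate 3.455 μm/a
  mass loss = 3.455 μm/a × 7.14 g/cm³ = 24.67 g·m⁻²·a⁻¹
Ordering by g·m⁻²·a⁻¹: zinc (24.7) > copper (8.7)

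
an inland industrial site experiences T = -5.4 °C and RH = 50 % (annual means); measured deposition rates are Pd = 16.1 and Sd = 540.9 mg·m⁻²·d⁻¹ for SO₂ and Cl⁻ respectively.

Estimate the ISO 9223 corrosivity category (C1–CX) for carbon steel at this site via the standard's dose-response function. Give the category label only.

C2

carbon steel: T≤10 °C ⇒ hinge +0.150·(-5.4−10) = -2.3100
  SO₂ term: 1.77·16.1^0.52·exp(0.02·50-2.3100) = 2.026
  Sd branch = 0.102·Sd^0.62·e^(0.033·RH+0.04·T) = 21.18 μm/a
  r_corr = 2.026 + 21.18 = 23.21 μm/a
ISO 9223 Table 2 (carbon steel): 1.3 < 23.2 ≤ 25 μm/a ⇒ C2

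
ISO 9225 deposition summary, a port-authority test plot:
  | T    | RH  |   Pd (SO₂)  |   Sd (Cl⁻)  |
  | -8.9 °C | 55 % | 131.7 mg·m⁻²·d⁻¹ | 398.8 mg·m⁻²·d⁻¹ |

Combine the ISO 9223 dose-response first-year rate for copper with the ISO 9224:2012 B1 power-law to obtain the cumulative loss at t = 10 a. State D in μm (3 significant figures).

copper: temperature factor f = +0.126·(-18.9) = -2.3814
  sulphur-dioxide contribution → 0.04471 μm/a
  chloride contribution → 0.2418 μm/a
  total first-year rate 0.2865 μm/a
ISO 9224: D(t) = r_corr · t^b with b = 0.667 (copper, B1)
  D(10) = 0.2865 × 10^0.667 = 0.2865 × 4.645 = 1.331 μm

D(10) = 1.33 μm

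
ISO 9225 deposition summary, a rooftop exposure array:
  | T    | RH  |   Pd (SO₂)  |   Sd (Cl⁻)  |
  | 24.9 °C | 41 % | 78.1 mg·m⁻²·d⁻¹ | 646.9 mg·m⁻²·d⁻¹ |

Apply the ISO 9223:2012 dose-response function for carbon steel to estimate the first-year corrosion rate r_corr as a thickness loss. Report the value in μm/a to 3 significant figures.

r_corr = 76.4 μm/a

carbon steel: T>10 °C ⇒ hinge -0.054·(24.9−10) = -0.8046
  SO₂ term: 1.77·78.1^0.52·exp(0.02·41-0.8046) = 17.33
  Cl⁻ term: 0.102·646.9^0.62·exp(0.033·41+0.04·24.9) = 59.08
  sum: 17.33 + 59.08 → r_corr = 76.42 μm/a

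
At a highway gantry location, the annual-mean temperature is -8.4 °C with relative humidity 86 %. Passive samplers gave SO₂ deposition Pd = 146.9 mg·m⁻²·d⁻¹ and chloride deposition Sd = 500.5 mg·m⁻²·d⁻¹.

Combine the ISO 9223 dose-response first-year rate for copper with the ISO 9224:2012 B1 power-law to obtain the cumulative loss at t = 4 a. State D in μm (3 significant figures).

copper: T≤10 °C ⇒ hinge +0.126·(-8.4−10) = -2.3184
  sulphur-dioxide contribution → 0.3051 μm/a
  chloride contribution → 0.8042 μm/a
  total first-year rate 1.109 μm/a
Power-law: D(4) = r_corr · 4^0.667
  D(4) = 1.109 × 4^0.667 = 1.109 × 2.521 = 2.797 μm

D(4) = 2.80 μm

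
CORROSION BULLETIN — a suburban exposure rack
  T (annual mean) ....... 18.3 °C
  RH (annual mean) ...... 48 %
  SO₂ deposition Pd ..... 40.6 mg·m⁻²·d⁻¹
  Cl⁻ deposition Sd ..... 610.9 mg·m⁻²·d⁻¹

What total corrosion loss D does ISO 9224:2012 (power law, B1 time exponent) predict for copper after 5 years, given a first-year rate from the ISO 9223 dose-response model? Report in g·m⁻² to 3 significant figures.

D(5) = 24.1 g·m⁻²

copper: f(T) = -0.080·(T−10) [T>10 °C] = -0.6640
  Pd branch = 0.0053·Pd^0.26·e^(0.059·RH+f) = 0.1214 μm/a
  Sd branch = 0.01025·Sd^0.27·e^(0.036·RH+0.049·T) = 0.7995 μm/a
  r_corr = 0.1214 + 0.7995 = 0.9209 μm/a
Power-law: D(5) = r_corr · 5^0.667
  D(5) = 0.9209 × 5^0.667 = 0.9209 × 2.926 = 2.694 μm
  Mass loss = 2.694 μm × 8.96 g/cm³ = 24.14 g·m⁻²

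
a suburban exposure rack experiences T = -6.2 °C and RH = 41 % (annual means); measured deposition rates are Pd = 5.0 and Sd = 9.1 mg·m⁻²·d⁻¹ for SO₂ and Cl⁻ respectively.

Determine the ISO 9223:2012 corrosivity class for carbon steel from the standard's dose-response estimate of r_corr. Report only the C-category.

carbon steel: T≤10 °C ⇒ hinge +0.150·(-6.2−10) = -2.4300
  SO₂ term: 1.77·5.0^0.52·exp(0.02·41-2.4300) = 0.817
  Cl⁻ term: 0.102·9.1^0.62·exp(0.033·41+0.04·-6.2) = 1.211
  sum: 0.817 + 1.211 → r_corr = 2.028 μm/a
Category bounds: 1.3…25 μm/a bracket r_corr ⇒ C2

C2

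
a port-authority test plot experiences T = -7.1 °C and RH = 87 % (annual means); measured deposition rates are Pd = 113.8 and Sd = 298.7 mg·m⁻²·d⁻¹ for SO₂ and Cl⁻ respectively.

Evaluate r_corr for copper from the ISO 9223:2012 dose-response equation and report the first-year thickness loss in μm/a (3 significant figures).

r_corr = 1.13 μm/a

copper: temperature factor f = +0.126·(-17.1) = -2.1546
  sulphur-dioxide contribution → 0.3568 μm/a
  chloride contribution → 0.773 μm/a
  total first-year rate 1.13 μm/a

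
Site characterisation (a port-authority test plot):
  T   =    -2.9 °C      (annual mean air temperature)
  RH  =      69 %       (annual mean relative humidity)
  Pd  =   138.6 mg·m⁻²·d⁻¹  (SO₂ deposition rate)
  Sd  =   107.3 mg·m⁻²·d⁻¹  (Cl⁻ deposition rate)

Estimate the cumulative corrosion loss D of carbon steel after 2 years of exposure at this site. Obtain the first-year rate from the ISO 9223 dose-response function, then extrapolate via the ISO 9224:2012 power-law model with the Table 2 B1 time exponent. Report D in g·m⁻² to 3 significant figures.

carbon steel: f(T) = +0.150·(T−10) [T≤10 °C] = -1.9350
  Pd branch = 1.77·Pd^0.52·e^(0.02·RH+f) = 13.2 μm/a
  Cl⁻ term: 0.102·107.3^0.62·exp(0.033·69+0.04·-2.9) = 16.07
  r_corr = 13.2 + 16.07 = 29.27 μm/a
Power-law: D(2) = r_corr · 2^0.523
  D(2) = 29.27 × 2^0.523 = 29.27 × 1.437 = 42.07 μm
  Mass loss = 42.07 μm × 7.85 g/cm³ = 330.2 g·m⁻²

D(2) = 330 g·m⁻²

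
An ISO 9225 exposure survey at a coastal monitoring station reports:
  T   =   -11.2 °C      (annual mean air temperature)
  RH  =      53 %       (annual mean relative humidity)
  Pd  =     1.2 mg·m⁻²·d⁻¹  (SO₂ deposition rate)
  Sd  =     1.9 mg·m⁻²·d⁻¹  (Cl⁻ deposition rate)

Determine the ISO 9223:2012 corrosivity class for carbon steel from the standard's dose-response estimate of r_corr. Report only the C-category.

carbon steel: temperature factor f = +0.150·(-21.2) = -3.1800
  Pd branch = 1.77·Pd^0.52·e^(0.02·RH+f) = 0.2336 μm/a
  Sd branch = 0.102·Sd^0.62·e^(0.033·RH+0.04·T) = 0.5578 μm/a
  sum: 0.2336 + 0.5578 → r_corr = 0.7913 μm/a
ISO 9223 Table 2 (carbon steel): 0 < 0.791 ≤ 1.3 μm/a ⇒ C1

C1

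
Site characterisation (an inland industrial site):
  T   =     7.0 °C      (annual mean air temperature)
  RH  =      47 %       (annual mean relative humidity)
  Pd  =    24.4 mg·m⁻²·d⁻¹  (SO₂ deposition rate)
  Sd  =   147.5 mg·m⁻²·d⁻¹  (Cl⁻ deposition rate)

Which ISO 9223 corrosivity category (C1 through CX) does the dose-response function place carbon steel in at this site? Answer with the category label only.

C3

carbon steel: T≤10 °C ⇒ hinge +0.150·(7.0−10) = -0.4500
  sulphur-dioxide contribution → 15.21 μm/a
  chloride contribution → 14.07 μm/a
  ⇒ r_corr(carbon steel) = 29.29 μm/a
ISO 9223 Table 2 (carbon steel): 25 < 29.3 ≤ 50 μm/a ⇒ C3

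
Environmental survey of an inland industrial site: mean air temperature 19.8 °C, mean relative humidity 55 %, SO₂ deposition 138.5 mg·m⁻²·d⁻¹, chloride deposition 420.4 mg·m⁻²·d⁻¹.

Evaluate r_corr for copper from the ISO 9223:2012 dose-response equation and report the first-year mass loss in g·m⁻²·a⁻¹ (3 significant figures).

copper: T>10 °C ⇒ hinge -0.080·(19.8−10) = -0.7840
  SO₂ term: 0.0053·138.5^0.26·exp(0.059·55-0.7840) = 0.2238
  Sd branch = 0.01025·Sd^0.27·e^(0.036·RH+0.049·T) = 1.001 μm/a
  r_corr = 0.2238 + 1.001 = 1.225 μm/a
Convert to mass loss: 1.225 μm/a × 8.96 g/cm³ = 10.97 g·m⁻²·a⁻¹

r_corr = 11.0 g·m⁻²·a⁻¹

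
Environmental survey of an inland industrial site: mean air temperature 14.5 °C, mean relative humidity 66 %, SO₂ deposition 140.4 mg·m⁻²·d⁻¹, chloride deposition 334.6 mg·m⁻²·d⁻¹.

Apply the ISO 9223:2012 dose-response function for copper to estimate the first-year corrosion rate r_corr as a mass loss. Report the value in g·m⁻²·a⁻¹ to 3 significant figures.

r_corr = 15.5 g·m⁻²·a⁻¹

copper: T>10 °C ⇒ hinge -0.080·(14.5−10) = -0.3600
  Pd branch = 0.0053·Pd^0.26·e^(0.059·RH+f) = 0.6567 μm/a
  Cl⁻ term: 0.01025·334.6^0.27·exp(0.036·66+0.049·14.5) = 1.078
  r_corr = 0.6567 + 1.078 = 1.735 μm/a
Convert to mass loss: 1.735 μm/a × 8.96 g/cm³ = 15.55 g·m⁻²·a⁻¹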